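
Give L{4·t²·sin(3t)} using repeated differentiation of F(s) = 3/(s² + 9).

F(s) = 3/(s² + 9). F'(s) = -6s/(s² + 9)². F''(s) = -6(9 - 3s²)/(s² + 9)³ = (18s² - 54)/(s² + 9)³. So L{t²·sin(3t)} = (-1)² F''(s) = (18s² - 54)/(s² + 9)³. Then L{4·t²·sin(3t)} = 4·(18s² - 54)/(s² + 9)³ = (72s² - 216)/(s² + 9)³

Final answer: (72s² - 216)/(s² + 9)³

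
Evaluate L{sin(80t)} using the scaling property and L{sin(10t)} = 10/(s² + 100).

Using L{f(at)} = (1/a)F(s/a) with a=8: L{sin(80t)} = (1/8) · 10/((s/8)² + 100) = (1/8) · 10·64/(s² + 6400) = 80/(s² + 6400)

Final answer: 80/(s² + 6400)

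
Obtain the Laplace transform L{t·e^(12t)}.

L{t^n·e^(at)} = n!/(s-a)^(n+1), so L{t·e^(12t)} = 1/(s-12)^2

Final answer: 1/(s-12)^2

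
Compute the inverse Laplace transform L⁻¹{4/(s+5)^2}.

L⁻¹{n!/(s-a)^(n+1)} = t^n·e^(at) with n=1, a=-5. So L⁻¹{1/(s+5)^2} = t·e^(-5t), and L⁻¹{4/(s+5)^2} = (4/1)·t·e^(-5t) = 4·t·e^(-5t)

Final answer: 4·t·e^(-5t)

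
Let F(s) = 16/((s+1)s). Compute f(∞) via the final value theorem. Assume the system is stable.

f(∞) = lim_{s→0} sF(s) = lim_{s→0} 16/(s+1) = 16

Final answer: 16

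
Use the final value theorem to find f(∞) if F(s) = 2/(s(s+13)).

f(∞) = lim_{s→0} s·2/(s(s+13)) = lim_{s→0} 2/(s+13) = 2/13 = 2/13

Final answer: 2/13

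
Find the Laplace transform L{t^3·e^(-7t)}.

L{t^n·e^(at)} = n!/(s-a)^(n+1), so L{t^3·e^(-7t)} = 6/(s+7)^4

Final answer: 6/(s+7)^4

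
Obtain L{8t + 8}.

L{8t + 8} = 8·L{t} + 8·L{1} = 8/s² + 8/s

Final answer: 8/s² + 8/s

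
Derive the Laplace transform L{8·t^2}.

L{t^n} = n!/s^(n+1), so L{t^2} = 2/s^3. Then L{8·t^2} = 8·2/s^3 = 16/s^3

Final answer: 16/s^3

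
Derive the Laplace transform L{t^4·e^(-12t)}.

L{t^n·e^(at)} = n!/(s-a)^(n+1), so L{t^4·e^(-12t)} = 24/(s+12)^5

Final answer: 24/(s+12)^5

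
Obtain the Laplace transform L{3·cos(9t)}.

L{cos(ωt)} = s/(s² + ω²), so L{cos(9t)} = s/(s² + 81). Then L{3·cos(9t)} = 3·s/(s² + 81) = 3s/(s² + 81)

Final answer: 3s/(s² + 81)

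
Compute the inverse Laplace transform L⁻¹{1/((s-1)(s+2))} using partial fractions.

Decompose: A/(s-1) + B/(s+2). A = 1/3, B = -1/3. f(t) = (e^t - e^(-2t))/3

Final answer: (e^t - e^(-2t))/3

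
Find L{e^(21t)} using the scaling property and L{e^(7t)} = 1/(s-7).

Using L{f(at)} = (1/a)F(s/a) with a=3 and f(t) = e^(7t): L{e^(21t)} = (1/3) · 1/((s/3)-7) = (1/3) · 3/(s-21) = 1/(s-21)

Final answer: 1/(s-21)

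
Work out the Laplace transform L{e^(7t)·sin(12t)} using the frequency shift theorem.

Frequency shift: L{e^(at)f(t)} = F(s-a). L{e^(7t)·sin(12t)} = 12/((s-7)² + 144)

Final answer: 12/((s-7)² + 144)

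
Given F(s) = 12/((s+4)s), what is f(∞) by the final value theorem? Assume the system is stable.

f(∞) = lim_{s→0} sF(s) = lim_{s→0} 12/(s+4) = 3

Final answer: 3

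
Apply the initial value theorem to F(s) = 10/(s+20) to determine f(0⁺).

f(0⁺) = lim_{s→∞} s·10/(s+20) = lim_{s→∞} 10s/(s+20) = 10

Final answer: 10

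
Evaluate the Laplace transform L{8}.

L{8} = 8 · L{1} = 8/s

Final answer: 8/s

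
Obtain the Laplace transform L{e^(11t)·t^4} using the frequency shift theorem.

L{e^(at)·t^n} = n!/(s-a)^(n+1), so L{e^(11t)·t^4} = 24/(s-11)^5

Final answer: 24/(s-11)^5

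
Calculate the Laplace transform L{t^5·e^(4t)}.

L{t^n·e^(at)} = n!/(s-a)^(n+1), so L{t^5·e^(4t)} = 120/(s-4)^6

Final answer: 120/(s-4)^6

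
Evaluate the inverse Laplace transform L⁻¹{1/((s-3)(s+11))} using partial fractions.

Decompose: A/(s-3) + B/(s+11). A = 1/14, B = -1/14. f(t) = (e^(3t) - e^(-11t))/14

Final answer: (e^(3t) - e^(-11t))/14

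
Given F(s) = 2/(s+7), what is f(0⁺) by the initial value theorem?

f(0⁺) = lim_{s→∞} s·2/(s+7) = lim_{s→∞} 2s/(s+7) = 2

Final answer: 2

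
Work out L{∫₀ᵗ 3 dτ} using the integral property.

L{∫₀ᵗ f(τ)dτ} = F(s)/s with f(t) = 3. F(s) = 3/s, so L{∫₀ᵗ 3 dτ} = (3/s)/s = 3/s². (Check: ∫₀ᵗ 3 dτ = 3t.)

Final answer: 3/s²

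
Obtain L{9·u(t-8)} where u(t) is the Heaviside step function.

L{u(t-a)} = e^(-as)/s. Here a=8, so L{u(t-8)} = e^(-8s)/s, and L{9·u(t-8)} = 9·e^(-8s)/s

Final answer: 9·e^(-8s)/s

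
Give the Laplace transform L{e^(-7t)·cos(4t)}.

L{e^(at)·cos(ωt)} = (s-a)/((s-a)² + ω²), so L{e^(-7t)·cos(4t)} = (s+7)/((s+7)² + 16)

Final answer: (s+7)/((s+7)² + 16)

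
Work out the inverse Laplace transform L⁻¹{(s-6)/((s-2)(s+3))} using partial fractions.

Using partial fractions, f(t) = (-4e^(2t) + 9e^(-3t))/5

Final answer: (-4e^(2t) + 9e^(-3t))/5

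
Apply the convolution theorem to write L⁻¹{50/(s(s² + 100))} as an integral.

50/(s(s² + 100)) = (1/s)·(50/(s² + 100)) = L{1}·L{5·sin(10t)}. So f(t) = 1*(5·sin(10t)) = ∫₀ᵗ 5·sin(10τ) dτ

Final answer: ∫₀ᵗ 5·sin(10τ) dτ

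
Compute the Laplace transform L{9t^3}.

L{9t^3} = 9 · L{t^3} = 9 · 6/s^4 = 54/s^4

Final answer: 54/s^4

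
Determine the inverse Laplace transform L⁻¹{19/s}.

L⁻¹{c/s} = c, so L⁻¹{19/s} = 19

Final answer: 19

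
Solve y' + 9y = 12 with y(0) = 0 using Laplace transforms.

sY + 9Y = 12/s. Y = 12/(s(s+9)). Partial fractions: Y = 4/3/s - 4/3/(s+9)

Final answer: y(t) = 4/3(1 - e^(-9t))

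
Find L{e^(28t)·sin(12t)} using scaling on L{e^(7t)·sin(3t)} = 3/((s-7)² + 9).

Scaling with a=4: L{e^(28t)·sin(12t)} = (1/4) · 3/((s/4-7)² + 9). Simplifying: 12/((s-28)² + 144)

Final answer: 12/((s-28)² + 144)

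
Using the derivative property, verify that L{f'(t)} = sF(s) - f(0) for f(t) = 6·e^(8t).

f'(t) = 48e^(8t). Direct: L{f'(t)} = 48/(s-8). Property: s·6/(s-8) - 6 = (6s - 6(s-8))/(s-8) = 48/(s-8). ✓

Final answer: 48/(s-8)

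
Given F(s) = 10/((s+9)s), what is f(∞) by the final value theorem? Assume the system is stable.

f(∞) = lim_{s→0} sF(s) = lim_{s→0} 10/(s+9) = 10/9

Final answer: 10/9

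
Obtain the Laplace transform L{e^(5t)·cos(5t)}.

L{e^(at)·cos(ωt)} = (s-a)/((s-a)² + ω²), so L{e^(5t)·cos(5t)} = (s-5)/((s-5)² + 25)

Final answer: (s-5)/((s-5)² + 25)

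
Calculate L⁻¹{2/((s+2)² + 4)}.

Form: b/((s-a)² + b²) → e^(at)sin(bt). With a=-2, b=2

Final answer: e^(-2t)·sin(2t)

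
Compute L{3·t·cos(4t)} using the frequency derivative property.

L{cos(4t)} = s/(s² + 16). Derivative: d/ds[s/(s² + 16)] = [(s² + 16) - s·2s]/(s² + 16)² = (16 - s²)/(s² + 16)². So L{t·cos(4t)} = -F'(s) = (s² - 16)/(s² + 16)². Then L{3·t·cos(4t)} = 3·(s² - 16)/(s² + 16)²

Final answer: 3·(s² - 16)/(s² + 16)²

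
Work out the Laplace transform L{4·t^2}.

L{t^n} = n!/s^(n+1), so L{t^2} = 2/s^3. Then L{4·t^2} = 4·2/s^3 = 8/s^3

Final answer: 8/s^3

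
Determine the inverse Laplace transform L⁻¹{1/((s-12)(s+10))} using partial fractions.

Decompose: A/(s-12) + B/(s+10). A = 1/22, B = -1/22. f(t) = (e^(12t) - e^(-10t))/22

Final answer: (e^(12t) - e^(-10t))/22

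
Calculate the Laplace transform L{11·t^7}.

L{t^n} = n!/s^(n+1), so L{t^7} = 5040/s^8. Then L{11·t^7} = 11·5040/s^8 = 55440/s^8

Final answer: 55440/s^8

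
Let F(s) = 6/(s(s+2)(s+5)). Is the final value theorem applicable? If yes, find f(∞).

Poles of sF(s) = 6/((s+2)(s+5)) are at s = -2 and s = -5, both in the left half-plane. Theorem applies. f(∞) = lim_{s→0} sF(s) = 6/(2·5) = 3/5

Final answer: 3/5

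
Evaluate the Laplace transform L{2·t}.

L{t^n} = n!/s^(n+1), so L{t} = 1/s^2. Then L{2·t} = 2·1/s^2 = 2/s^2

Final answer: 2/s^2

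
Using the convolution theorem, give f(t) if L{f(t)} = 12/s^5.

12/s^5 = (12/s)·(1/s^4) = L{12}·L{t^3/6}. By convolution, f(t) = 12*t^3/6 = ∫₀ᵗ 12·τ^3/6 dτ = 12·t^4/24

Final answer: 12·t^4/24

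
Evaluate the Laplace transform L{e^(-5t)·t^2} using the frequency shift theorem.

L{e^(at)·t^n} = n!/(s-a)^(n+1), so L{e^(-5t)·t^2} = 2/(s+5)^3

Final answer: 2/(s+5)^3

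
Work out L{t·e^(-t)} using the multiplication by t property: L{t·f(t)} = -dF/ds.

Using L{t^n·e^(at)} = n!/(s-a)^(n+1), L{t·e^(-t)} = 1/(s+1)^2

Final answer: 1/(s+1)^2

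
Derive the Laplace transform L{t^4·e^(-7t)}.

L{t^n·e^(at)} = n!/(s-a)^(n+1), so L{t^4·e^(-7t)} = 24/(s+7)^5

Final answer: 24/(s+7)^5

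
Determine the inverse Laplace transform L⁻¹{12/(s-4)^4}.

L⁻¹{n!/(s-a)^(n+1)} = t^n·e^(at) with n=3, a=4. So L⁻¹{6/(s-4)^4} = t^3·e^(4t), and L⁻¹{12/(s-4)^4} = (12/6)·t^3·e^(4t) = 2·t^3·e^(4t)

Final answer: 2·t^3·e^(4t)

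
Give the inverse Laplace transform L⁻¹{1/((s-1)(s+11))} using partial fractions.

Decompose: A/(s-1) + B/(s+11). A = 1/12, B = -1/12. f(t) = (e^t - e^(-11t))/12

Final answer: (e^t - e^(-11t))/12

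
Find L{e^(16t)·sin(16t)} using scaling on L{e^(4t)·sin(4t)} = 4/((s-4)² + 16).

Scaling with a=4: L{e^(16t)·sin(16t)} = (1/4) · 4/((s/4-4)² + 16). Simplifying: 16/((s-16)² + 256)

Final answer: 16/((s-16)² + 256)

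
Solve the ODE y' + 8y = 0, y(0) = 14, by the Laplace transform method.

L{y'} + 8L{y} = 0. sY - 14 + 8Y = 0. Y(s+8) = 14. Y = 14/(s+8)

Final answer: y(t) = 14e^(-8t)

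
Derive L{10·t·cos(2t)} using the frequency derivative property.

L{cos(2t)} = s/(s² + 4). Derivative: d/ds[s/(s² + 4)] = [(s² + 4) - s·2s]/(s² + 4)² = (4 - s²)/(s² + 4)². So L{t·cos(2t)} = -F'(s) = (s² - 4)/(s² + 4)². Then L{10·t·cos(2t)} = 10·(s² - 4)/(s² + 4)²

Final answer: 10·(s² - 4)/(s² + 4)²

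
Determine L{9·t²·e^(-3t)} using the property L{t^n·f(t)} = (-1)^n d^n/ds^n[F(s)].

L{e^(-3t)} = 1/(s+3). d/ds[1/(s+3)] = -1/(s+3)². d²/ds²[1/(s+3)] = 2/(s+3)³. So L{t²·e^(-3t)} = (-1)² · 2/(s+3)³ = 2/(s+3)³. Then L{9·t²·e^(-3t)} = 9·2/(s+3)³ = 18/(s+3)³

Final answer: 18/(s+3)³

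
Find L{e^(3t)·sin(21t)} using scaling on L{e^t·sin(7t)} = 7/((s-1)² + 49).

Scaling with a=3: L{e^(3t)·sin(21t)} = (1/3) · 7/((s/3-1)² + 49). Simplifying: 21/((s-3)² + 441)

Final answer: 21/((s-3)² + 441)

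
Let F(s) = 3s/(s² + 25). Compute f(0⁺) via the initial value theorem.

f(0⁺) = lim_{s→∞} s·3s/(s² + 25) = lim_{s→∞} 3s²/(s² + 25) = 3

Final answer: 3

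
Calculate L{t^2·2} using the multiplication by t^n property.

L{2} = 2/s. d^1/ds^1[1/s] = -1/s². d^2/ds^2[1/s] = 2/s^3. So L{t^2} = (-1)^{2}·2/s^3 = 2/s^3. Then L{t^2·2} = 2·2/s^3 = 4/s^3

Final answer: 4/s^3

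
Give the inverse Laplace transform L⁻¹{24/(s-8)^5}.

L⁻¹{n!/(s-a)^(n+1)} = t^n·e^(at), so L⁻¹{24/(s-8)^5} = t^4·e^(8t)

Final answer: t^4·e^(8t)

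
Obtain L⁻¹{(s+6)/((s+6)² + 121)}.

Using frequency shift: L⁻¹{(s-a)/((s-a)² + b²)} = e^(at)cos(bt). Here a=-6, b=11

Final answer: e^(-6t)·cos(11t)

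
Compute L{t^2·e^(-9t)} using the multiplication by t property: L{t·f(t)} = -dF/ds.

Using L{t^n·e^(at)} = n!/(s-a)^(n+1), L{t^2·e^(-9t)} = 2/(s+9)^3

Final answer: 2/(s+9)^3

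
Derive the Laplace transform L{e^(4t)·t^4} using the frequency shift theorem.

L{e^(at)·t^n} = n!/(s-a)^(n+1), so L{e^(4t)·t^4} = 24/(s-4)^5

Final answer: 24/(s-4)^5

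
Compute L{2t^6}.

L{t^n} = n!/s^(n+1). So L{2t^6} = 2·6!/s^7 = 1440/s^7

Final answer: 1440/s^7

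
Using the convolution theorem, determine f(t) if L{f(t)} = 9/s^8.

9/s^8 = (9/s)·(1/s^7) = L{9}·L{t^6/720}. By convolution, f(t) = 9*t^6/720 = ∫₀ᵗ 9·τ^6/720 dτ = 9·t^7/5040

Final answer: 9·t^7/5040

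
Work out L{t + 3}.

L{t + 3} = L{t} + 3·L{1} = 1/s² + 3/s

Final answer: 1/s² + 3/s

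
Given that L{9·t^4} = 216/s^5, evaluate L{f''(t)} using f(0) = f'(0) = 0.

L{f''(t)} = s²F(s) - sf(0) - f'(0) = s²·216/s^5 - 0 - 0 = 216/s^3

Final answer: 216/s^3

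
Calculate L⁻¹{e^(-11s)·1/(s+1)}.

L⁻¹{1/(s+1)} = e^(-t). By the time shift theorem, L⁻¹{e^(-as)F(s)} = u(t-a)f(t-a) with a=11, so L⁻¹{e^(-11s)·1/(s+1)} = u(t-11)·e^(-(t-11))

Final answer: u(t-11)·e^(-(t-11))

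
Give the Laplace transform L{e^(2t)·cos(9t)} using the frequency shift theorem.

Frequency shift: L{e^(at)f(t)} = F(s-a). L{e^(2t)·cos(9t)} = (s-2)/((s-2)² + 81)

Final answer: (s-2)/((s-2)² + 81)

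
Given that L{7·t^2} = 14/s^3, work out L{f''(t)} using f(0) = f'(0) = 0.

L{f''(t)} = s²F(s) - sf(0) - f'(0) = s²·14/s^3 - 0 - 0 = 14/s

Final answer: 14/s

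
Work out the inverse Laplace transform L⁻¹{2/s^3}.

L⁻¹{n!/s^(n+1)} = t^n with n=2. So L⁻¹{2/s^3} = t^2

Final answer: t^2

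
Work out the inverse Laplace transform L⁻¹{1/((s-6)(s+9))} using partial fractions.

Decompose: A/(s-6) + B/(s+9). A = 1/15, B = -1/15. f(t) = (e^(6t) - e^(-9t))/15

Final answer: (e^(6t) - e^(-9t))/15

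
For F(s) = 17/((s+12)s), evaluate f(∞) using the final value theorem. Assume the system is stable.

f(∞) = lim_{s→0} sF(s) = lim_{s→0} 17/(s+12) = 17/12

Final answer: 17/12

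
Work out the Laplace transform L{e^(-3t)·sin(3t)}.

L{e^(at)·sin(ωt)} = ω/((s-a)² + ω²), so L{e^(-3t)·sin(3t)} = 3/((s+3)² + 9)

Final answer: 3/((s+3)² + 9)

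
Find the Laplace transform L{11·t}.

L{t^n} = n!/s^(n+1), so L{t} = 1/s^2. Then L{11·t} = 11·1/s^2 = 11/s^2

Final answer: 11/s^2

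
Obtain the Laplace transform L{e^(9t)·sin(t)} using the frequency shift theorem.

Frequency shift: L{e^(at)f(t)} = F(s-a). L{e^(9t)·sin(t)} = 1/((s-9)² + 1)

Final answer: 1/((s-9)² + 1)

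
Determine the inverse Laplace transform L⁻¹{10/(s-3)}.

L⁻¹{1/(s-a)} = e^(at), so L⁻¹{1/(s-3)} = e^(3t), and L⁻¹{10/(s-3)} = 10·e^(3t)

Final answer: 10·e^(3t)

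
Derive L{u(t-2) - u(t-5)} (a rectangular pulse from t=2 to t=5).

L{u(t-a)} = e^(-as)/s. L{u(t-2) - u(t-5)} = (e^(-2s) - e^(-5s))/s

Final answer: (e^(-2s) - e^(-5s))/s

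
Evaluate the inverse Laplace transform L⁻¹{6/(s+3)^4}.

L⁻¹{n!/(s-a)^(n+1)} = t^n·e^(at), so L⁻¹{6/(s+3)^4} = t^3·e^(-3t)

Final answer: t^3·e^(-3t)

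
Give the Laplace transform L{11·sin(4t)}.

L{sin(ωt)} = ω/(s² + ω²), so L{sin(4t)} = 4/(s² + 16). Then L{11·sin(4t)} = 11·4/(s² + 16) = 44/(s² + 16)

Final answer: 44/(s² + 16)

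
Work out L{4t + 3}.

L{4t + 3} = 4·L{t} + 3·L{1} = 4/s² + 3/s

Final answer: 4/s² + 3/s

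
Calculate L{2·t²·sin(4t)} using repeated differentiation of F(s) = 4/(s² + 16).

F(s) = 4/(s² + 16). F'(s) = -8s/(s² + 16)². F''(s) = -8(16 - 3s²)/(s² + 16)³ = (24s² - 128)/(s² + 16)³. So L{t²·sin(4t)} = (-1)² F''(s) = (24s² - 128)/(s² + 16)³. Then L{2·t²·sin(4t)} = 2·(24s² - 128)/(s² + 16)³ = (48s² - 256)/(s² + 16)³

Final answer: (48s² - 256)/(s² + 16)³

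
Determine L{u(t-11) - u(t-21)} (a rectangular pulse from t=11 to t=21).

L{u(t-a)} = e^(-as)/s. L{u(t-11) - u(t-21)} = (e^(-11s) - e^(-21s))/s

Final answer: (e^(-11s) - e^(-21s))/s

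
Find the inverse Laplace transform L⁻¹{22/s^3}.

L⁻¹{n!/s^(n+1)} = t^n with n=2. So L⁻¹{2/s^3} = t^2, and L⁻¹{22/s^3} = (22/2)·t^2 = 11·t^2

Final answer: 11·t^2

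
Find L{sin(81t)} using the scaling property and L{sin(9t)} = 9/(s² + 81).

Using L{f(at)} = (1/a)F(s/a) with a=9: L{sin(81t)} = (1/9) · 9/((s/9)² + 81) = (1/9) · 9·81/(s² + 6561) = 81/(s² + 6561)

Final answer: 81/(s² + 6561)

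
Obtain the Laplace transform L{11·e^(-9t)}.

L{e^(at)} = 1/(s-a), so L{e^(-9t)} = 1/(s+9). Then L{11·e^(-9t)} = 11/(s+9)

Final answer: 11/(s+9)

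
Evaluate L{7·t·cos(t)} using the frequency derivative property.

L{cos(t)} = s/(s² + 1). Derivative: d/ds[s/(s² + 1)] = [(s² + 1) - s·2s]/(s² + 1)² = (1 - s²)/(s² + 1)². So L{t·cos(t)} = -F'(s) = (s² - 1)/(s² + 1)². Then L{7·t·cos(t)} = 7·(s² - 1)/(s² + 1)²

Final answer: 7·(s² - 1)/(s² + 1)²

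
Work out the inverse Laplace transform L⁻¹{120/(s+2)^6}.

L⁻¹{n!/(s-a)^(n+1)} = t^n·e^(at), so L⁻¹{120/(s+2)^6} = t^5·e^(-2t)

Final answer: t^5·e^(-2t)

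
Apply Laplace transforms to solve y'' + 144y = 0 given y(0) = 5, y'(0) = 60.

L{y''} + 144L{y} = 0. s²Y - 5s - 60 + 144Y = 0. Y(s² + 144) = 5s + 60. Y = (5s + 60)/(s² + 144). Inverting: y(t) = 5cos(12t) + 5sin(12t)

Final answer: y(t) = 5cos(12t) + 5sin(12t)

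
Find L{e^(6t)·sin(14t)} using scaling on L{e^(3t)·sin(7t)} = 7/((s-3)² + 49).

Scaling with a=2: L{e^(6t)·sin(14t)} = (1/2) · 7/((s/2-3)² + 49). Simplifying: 14/((s-6)² + 196)

Final answer: 14/((s-6)² + 196)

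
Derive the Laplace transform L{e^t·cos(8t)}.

L{e^(at)·cos(ωt)} = (s-a)/((s-a)² + ω²), so L{e^t·cos(8t)} = (s-1)/((s-1)² + 64)

Final answer: (s-1)/((s-1)² + 64)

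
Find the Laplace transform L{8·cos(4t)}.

L{cos(ωt)} = s/(s² + ω²), so L{cos(4t)} = s/(s² + 16). Then L{8·cos(4t)} = 8·s/(s² + 16) = 8s/(s² + 16)

Final answer: 8s/(s² + 16)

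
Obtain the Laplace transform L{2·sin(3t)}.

L{sin(ωt)} = ω/(s² + ω²), so L{sin(3t)} = 3/(s² + 9). Then L{2·sin(3t)} = 2·3/(s² + 9) = 6/(s² + 9)

Final answer: 6/(s² + 9)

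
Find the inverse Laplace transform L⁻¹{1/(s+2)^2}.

L⁻¹{n!/(s-a)^(n+1)} = t^n·e^(at), so L⁻¹{1/(s+2)^2} = t·e^(-2t)

Final answer: t·e^(-2t)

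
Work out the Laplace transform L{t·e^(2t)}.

L{t^n·e^(at)} = n!/(s-a)^(n+1), so L{t·e^(2t)} = 1/(s-2)^2

Final answer: 1/(s-2)^2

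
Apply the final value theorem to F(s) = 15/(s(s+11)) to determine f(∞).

f(∞) = lim_{s→0} s·15/(s(s+11)) = lim_{s→0} 15/(s+11) = 15/11 = 15/11

Final answer: 15/11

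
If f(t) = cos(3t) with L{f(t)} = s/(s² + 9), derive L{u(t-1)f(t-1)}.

Time shift theorem: L{u(t-a)f(t-a)} = e^(-as)F(s). Here a=1, F(s) = s/(s² + 9), so L{u(t-1)f(t-1)} = e^(-s)·s/(s² + 9)

Final answer: e^(-s)·s/(s² + 9)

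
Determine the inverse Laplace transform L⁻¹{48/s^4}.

L⁻¹{n!/s^(n+1)} = t^n with n=3. So L⁻¹{6/s^4} = t^3, and L⁻¹{48/s^4} = (48/6)·t^3 = 8·t^3

Final answer: 8·t^3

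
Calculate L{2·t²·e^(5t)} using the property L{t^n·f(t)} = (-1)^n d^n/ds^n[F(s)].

L{e^(5t)} = 1/(s-5). d/ds[1/(s-5)] = -1/(s-5)². d²/ds²[1/(s-5)] = 2/(s-5)³. So L{t²·e^(5t)} = (-1)² · 2/(s-5)³ = 2/(s-5)³. Then L{2·t²·e^(5t)} = 2·2/(s-5)³ = 4/(s-5)³

Final answer: 4/(s-5)³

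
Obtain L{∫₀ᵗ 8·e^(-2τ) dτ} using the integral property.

L{∫₀ᵗ f(τ)dτ} = F(s)/s with F(s) = 8/(s+2), so L{∫₀ᵗ 8·e^(-2τ) dτ} = 8/(s(s+2))

Final answer: 8/(s(s+2))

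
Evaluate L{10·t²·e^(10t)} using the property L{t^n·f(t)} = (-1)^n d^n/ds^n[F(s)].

L{e^(10t)} = 1/(s-10). d/ds[1/(s-10)] = -1/(s-10)². d²/ds²[1/(s-10)] = 2/(s-10)³. So L{t²·e^(10t)} = (-1)² · 2/(s-10)³ = 2/(s-10)³. Then L{10·t²·e^(10t)} = 10·2/(s-10)³ = 20/(s-10)³

Final answer: 20/(s-10)³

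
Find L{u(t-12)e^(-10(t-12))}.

u(t-a)f(t-a) with f(t)=e^(-10t). L{e^(-10t)} = 1/(s+10). By time shift: e^(-12s)/(s+10)

Final answer: e^(-12s)/(s+10)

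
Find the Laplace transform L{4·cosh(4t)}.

L{cosh(ωt)} = s/(s² - ω²), so L{cosh(4t)} = s/(s² - 16). Then L{4·cosh(4t)} = 4·s/(s² - 16) = 4s/(s² - 16)

Final answer: 4s/(s² - 16)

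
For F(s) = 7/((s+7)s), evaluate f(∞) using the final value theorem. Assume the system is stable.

f(∞) = lim_{s→0} sF(s) = lim_{s→0} 7/(s+7) = 1

Final answer: 1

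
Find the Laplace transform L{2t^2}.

L{2t^2} = 2 · L{t^2} = 2 · 2/s^3 = 4/s^3

Final answer: 4/s^3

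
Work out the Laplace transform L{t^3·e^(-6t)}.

L{t^n·e^(at)} = n!/(s-a)^(n+1), so L{t^3·e^(-6t)} = 6/(s+6)^4

Final answer: 6/(s+6)^4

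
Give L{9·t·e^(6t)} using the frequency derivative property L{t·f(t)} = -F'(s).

L{e^(6t)} = 1/(s-6). By frequency derivative: L{t·e^(6t)} = -d/ds[1/(s-6)] = -(-1)/(s-6)² = 1/(s-6)². Then L{9·t·e^(6t)} = 9·1/(s-6)² = 9/(s-6)²

Final answer: 9/(s-6)²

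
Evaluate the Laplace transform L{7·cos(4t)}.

L{cos(ωt)} = s/(s² + ω²), so L{cos(4t)} = s/(s² + 16). Then L{7·cos(4t)} = 7·s/(s² + 16) = 7s/(s² + 16)

Final answer: 7s/(s² + 16)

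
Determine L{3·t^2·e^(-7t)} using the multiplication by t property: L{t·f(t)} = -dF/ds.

Using L{t^n·e^(at)} = n!/(s-a)^(n+1), L{t^2·e^(-7t)} = 2/(s+7)^3, so L{3·t^2·e^(-7t)} = 3·2/(s+7)^3 = 6/(s+7)^3

Final answer: 6/(s+7)^3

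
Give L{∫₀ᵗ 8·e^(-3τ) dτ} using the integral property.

L{∫₀ᵗ f(τ)dτ} = F(s)/s with F(s) = 8/(s+3), so L{∫₀ᵗ 8·e^(-3τ) dτ} = 8/(s(s+3))

Final answer: 8/(s(s+3))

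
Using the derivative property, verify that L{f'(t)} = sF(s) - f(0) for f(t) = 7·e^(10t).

f'(t) = 70e^(10t). Direct: L{f'(t)} = 70/(s-10). Property: s·7/(s-10) - 7 = (7s - 7(s-10))/(s-10) = 70/(s-10). ✓

Final answer: 70/(s-10)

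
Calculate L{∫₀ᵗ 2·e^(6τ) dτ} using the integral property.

L{∫₀ᵗ f(τ)dτ} = F(s)/s with F(s) = 2/(s-6), so L{∫₀ᵗ 2·e^(6τ) dτ} = 2/(s(s-6))

Final answer: 2/(s(s-6))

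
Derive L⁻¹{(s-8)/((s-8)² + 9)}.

Using frequency shift: L⁻¹{(s-a)/((s-a)² + b²)} = e^(at)cos(bt). Here a=8, b=3

Final answer: e^(8t)·cos(3t)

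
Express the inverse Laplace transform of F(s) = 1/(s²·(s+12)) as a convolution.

1/(s²·(s+12)) = (1/s^2)·(1/(s+12)) = L{t}·L{e^(-12t)}. So f(t) = t*e^(-12t) = ∫₀ᵗ τ·e^(-12(t-τ)) dτ

Final answer: ∫₀ᵗ τ·e^(-12(t-τ)) dτ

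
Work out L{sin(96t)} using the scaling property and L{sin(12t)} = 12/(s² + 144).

Using L{f(at)} = (1/a)F(s/a) with a=8: L{sin(96t)} = (1/8) · 12/((s/8)² + 144) = (1/8) · 12·64/(s² + 9216) = 96/(s² + 9216)

Final answer: 96/(s² + 9216)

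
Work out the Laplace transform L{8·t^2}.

L{t^n} = n!/s^(n+1), so L{t^2} = 2/s^3. Then L{8·t^2} = 8·2/s^3 = 16/s^3

Final answer: 16/s^3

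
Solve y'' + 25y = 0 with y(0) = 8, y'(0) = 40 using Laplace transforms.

L{y''} + 25L{y} = 0. s²Y - 8s - 40 + 25Y = 0. Y(s² + 25) = 8s + 40. Y = (8s + 40)/(s² + 25). Inverting: y(t) = 8cos(5t) + 8sin(5t)

Final answer: y(t) = 8cos(5t) + 8sin(5t)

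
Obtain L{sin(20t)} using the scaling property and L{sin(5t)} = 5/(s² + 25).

Using L{f(at)} = (1/a)F(s/a) with a=4: L{sin(20t)} = (1/4) · 5/((s/4)² + 25) = (1/4) · 5·16/(s² + 400) = 20/(s² + 400)

Final answer: 20/(s² + 400)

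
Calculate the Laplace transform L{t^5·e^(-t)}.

L{t^n·e^(at)} = n!/(s-a)^(n+1), so L{t^5·e^(-t)} = 120/(s+1)^6

Final answer: 120/(s+1)^6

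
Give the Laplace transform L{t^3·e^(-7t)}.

L{t^n·e^(at)} = n!/(s-a)^(n+1), so L{t^3·e^(-7t)} = 6/(s+7)^4

Final answer: 6/(s+7)^4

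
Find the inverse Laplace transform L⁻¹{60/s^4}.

L⁻¹{n!/s^(n+1)} = t^n with n=3. So L⁻¹{6/s^4} = t^3, and L⁻¹{60/s^4} = (60/6)·t^3 = 10·t^3

Final answer: 10·t^3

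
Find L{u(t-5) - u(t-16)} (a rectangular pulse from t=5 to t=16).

L{u(t-a)} = e^(-as)/s. L{u(t-5) - u(t-16)} = (e^(-5s) - e^(-16s))/s

Final answer: (e^(-5s) - e^(-16s))/s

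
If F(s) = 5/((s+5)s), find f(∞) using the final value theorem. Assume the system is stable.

f(∞) = lim_{s→0} sF(s) = lim_{s→0} 5/(s+5) = 1

Final answer: 1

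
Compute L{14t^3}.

L{t^n} = n!/s^(n+1). So L{14t^3} = 14·3!/s^4 = 84/s^4

Final answer: 84/s^4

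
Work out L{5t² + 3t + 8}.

L{5t² + 3t + 8} = 5·2/s³ + 3/s² + 8/s = 10/s³ + 3/s² + 8/s

Final answer: 10/s³ + 3/s² + 8/s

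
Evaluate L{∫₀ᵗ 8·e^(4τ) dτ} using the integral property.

L{∫₀ᵗ f(τ)dτ} = F(s)/s with F(s) = 8/(s-4), so L{∫₀ᵗ 8·e^(4τ) dτ} = 8/(s(s-4))

Final answer: 8/(s(s-4))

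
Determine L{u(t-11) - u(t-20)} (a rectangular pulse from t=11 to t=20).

L{u(t-a)} = e^(-as)/s. L{u(t-11) - u(t-20)} = (e^(-11s) - e^(-20s))/s

Final answer: (e^(-11s) - e^(-20s))/s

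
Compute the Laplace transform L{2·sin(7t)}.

L{sin(ωt)} = ω/(s² + ω²), so L{sin(7t)} = 7/(s² + 49). Then L{2·sin(7t)} = 2·7/(s² + 49) = 14/(s² + 49)

Final answer: 14/(s² + 49)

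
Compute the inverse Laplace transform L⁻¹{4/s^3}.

L⁻¹{n!/s^(n+1)} = t^n with n=2. So L⁻¹{2/s^3} = t^2, and L⁻¹{4/s^3} = (4/2)·t^2 = 2·t^2

Final answer: 2·t^2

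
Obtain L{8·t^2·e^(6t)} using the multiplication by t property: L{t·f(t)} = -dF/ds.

Using L{t^n·e^(at)} = n!/(s-a)^(n+1), L{t^2·e^(6t)} = 2/(s-6)^3, so L{8·t^2·e^(6t)} = 8·2/(s-6)^3 = 16/(s-6)^3

Final answer: 16/(s-6)^3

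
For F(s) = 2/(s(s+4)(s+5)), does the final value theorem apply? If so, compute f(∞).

Poles of sF(s) = 2/((s+4)(s+5)) are at s = -4 and s = -5, both in the left half-plane. Theorem applies. f(∞) = lim_{s→0} sF(s) = 2/(4·5) = 1/10

Final answer: 1/10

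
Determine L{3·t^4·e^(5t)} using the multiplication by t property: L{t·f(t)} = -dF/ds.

Using L{t^n·e^(at)} = n!/(s-a)^(n+1), L{t^4·e^(5t)} = 24/(s-5)^5, so L{3·t^4·e^(5t)} = 3·24/(s-5)^5 = 72/(s-5)^5

Final answer: 72/(s-5)^5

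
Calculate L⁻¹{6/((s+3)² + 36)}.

Form: b/((s-a)² + b²) → e^(at)sin(bt). With a=-3, b=6

Final answer: e^(-3t)·sin(6t)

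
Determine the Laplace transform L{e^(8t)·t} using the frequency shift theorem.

L{e^(at)·t^n} = n!/(s-a)^(n+1), so L{e^(8t)·t} = 1/(s-8)^2

Final answer: 1/(s-8)^2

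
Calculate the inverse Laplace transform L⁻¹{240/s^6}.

L⁻¹{n!/s^(n+1)} = t^n with n=5. So L⁻¹{120/s^6} = t^5, and L⁻¹{240/s^6} = (240/120)·t^5 = 2·t^5

Final answer: 2·t^5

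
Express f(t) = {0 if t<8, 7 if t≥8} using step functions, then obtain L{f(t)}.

f(t) = 7·u(t-8). L{u(t-8)} = e^(-8s)/s, so L{f(t)} = 7·e^(-8s)/s

Final answer: 7·e^(-8s)/s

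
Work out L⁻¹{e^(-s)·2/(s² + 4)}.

L⁻¹{2/(s² + 4)} = sin(2t). By the time shift theorem, L⁻¹{e^(-as)F(s)} = u(t-a)f(t-a) with a=1, so L⁻¹{e^(-s)·2/(s² + 4)} = u(t-1)·sin(2(t-1))

Final answer: u(t-1)·sin(2(t-1))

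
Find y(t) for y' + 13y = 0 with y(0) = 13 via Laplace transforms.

L{y'} + 13L{y} = 0. sY - 13 + 13Y = 0. Y(s+13) = 13. Y = 13/(s+13)

Final answer: y(t) = 13e^(-13t)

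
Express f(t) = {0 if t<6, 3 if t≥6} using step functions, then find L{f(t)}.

f(t) = 3·u(t-6). L{u(t-6)} = e^(-6s)/s, so L{f(t)} = 3·e^(-6s)/s

Final answer: 3·e^(-6s)/s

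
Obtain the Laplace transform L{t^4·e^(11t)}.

L{t^n·e^(at)} = n!/(s-a)^(n+1), so L{t^4·e^(11t)} = 24/(s-11)^5

Final answer: 24/(s-11)^5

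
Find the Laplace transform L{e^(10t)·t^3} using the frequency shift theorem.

L{e^(at)·t^n} = n!/(s-a)^(n+1), so L{e^(10t)·t^3} = 6/(s-10)^4

Final answer: 6/(s-10)^4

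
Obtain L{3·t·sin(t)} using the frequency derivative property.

L{sin(t)} = 1/(s² + 1). By L{t·f(t)} = -F'(s): -d/ds[1/(s² + 1)] = -(1)·(-2s)/(s² + 1)² = 2s/(s² + 1)². Then L{3·t·sin(t)} = 3·2s/(s² + 1)² = 6s/(s² + 1)²

Final answer: 6s/(s² + 1)²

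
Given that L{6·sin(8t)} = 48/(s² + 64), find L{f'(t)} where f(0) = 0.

L{f'(t)} = s·F(s) - f(0) = s·48/(s² + 64) - 0 = 48s/(s² + 64)

Final answer: 48s/(s² + 64)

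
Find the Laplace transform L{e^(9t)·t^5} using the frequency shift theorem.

L{e^(at)·t^n} = n!/(s-a)^(n+1), so L{e^(9t)·t^5} = 120/(s-9)^6

Final answer: 120/(s-9)^6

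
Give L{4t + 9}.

L{4t + 9} = 4·L{t} + 9·L{1} = 4/s² + 9/s

Final answer: 4/s² + 9/s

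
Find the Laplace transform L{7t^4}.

L{7t^4} = 7 · L{t^4} = 7 · 24/s^5 = 168/s^5

Final answer: 168/s^5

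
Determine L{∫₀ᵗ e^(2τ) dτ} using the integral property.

L{∫₀ᵗ f(τ)dτ} = F(s)/s with F(s) = 1/(s-2), so L{∫₀ᵗ e^(2τ) dτ} = 1/(s(s-2))

Final answer: 1/(s(s-2))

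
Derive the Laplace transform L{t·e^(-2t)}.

L{t^n·e^(at)} = n!/(s-a)^(n+1), so L{t·e^(-2t)} = 1/(s+2)^2

Final answer: 1/(s+2)^2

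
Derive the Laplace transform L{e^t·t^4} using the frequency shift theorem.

L{e^(at)·t^n} = n!/(s-a)^(n+1), so L{e^t·t^4} = 24/(s-1)^5

Final answer: 24/(s-1)^5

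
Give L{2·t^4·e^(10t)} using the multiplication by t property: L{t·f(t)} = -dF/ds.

Using L{t^n·e^(at)} = n!/(s-a)^(n+1), L{t^4·e^(10t)} = 24/(s-10)^5, so L{2·t^4·e^(10t)} = 2·24/(s-10)^5 = 48/(s-10)^5

Final answer: 48/(s-10)^5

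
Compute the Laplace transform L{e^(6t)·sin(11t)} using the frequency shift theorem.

Frequency shift: L{e^(at)f(t)} = F(s-a). L{e^(6t)·sin(11t)} = 11/((s-6)² + 121)

Final answer: 11/((s-6)² + 121)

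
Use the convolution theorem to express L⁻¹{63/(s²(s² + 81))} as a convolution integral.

63/(s²(s² + 81)) = (1/s²)·(63/(s² + 81)) = L{t}·L{7·sin(9t)}. So f(t) = t*(7·sin(9t)) = ∫₀ᵗ 7τ·sin(9(t-τ)) dτ

Final answer: ∫₀ᵗ 7τ·sin(9(t-τ)) dτ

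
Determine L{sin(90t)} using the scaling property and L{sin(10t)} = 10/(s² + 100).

Using L{f(at)} = (1/a)F(s/a) with a=9: L{sin(90t)} = (1/9) · 10/((s/9)² + 100) = (1/9) · 10·81/(s² + 8100) = 90/(s² + 8100)

Final answer: 90/(s² + 8100)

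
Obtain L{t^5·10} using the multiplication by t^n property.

L{10} = 10/s. d^1/ds^1[1/s] = -1/s². d^2/ds^2[1/s] = 2/s^3. d^3/ds^3[1/s] = -6/s^4. d^4/ds^4[1/s] = 24/s^5. d^5/ds^5[1/s] = -120/s^6. So L{t^5} = (-1)^{5}·-120/s^6 = 120/s^6. Then L{t^5·10} = 10·120/s^6 = 1200/s^6

Final answer: 1200/s^6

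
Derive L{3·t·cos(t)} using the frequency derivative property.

L{cos(t)} = s/(s² + 1). Derivative: d/ds[s/(s² + 1)] = [(s² + 1) - s·2s]/(s² + 1)² = (1 - s²)/(s² + 1)². So L{t·cos(t)} = -F'(s) = (s² - 1)/(s² + 1)². Then L{3·t·cos(t)} = 3·(s² - 1)/(s² + 1)²

Final answer: 3·(s² - 1)/(s² + 1)²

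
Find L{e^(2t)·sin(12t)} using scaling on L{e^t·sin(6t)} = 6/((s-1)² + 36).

Scaling with a=2: L{e^(2t)·sin(12t)} = (1/2) · 6/((s/2-1)² + 36). Simplifying: 12/((s-2)² + 144)

Final answer: 12/((s-2)² + 144)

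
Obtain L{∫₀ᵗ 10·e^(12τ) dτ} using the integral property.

L{∫₀ᵗ f(τ)dτ} = F(s)/s with F(s) = 10/(s-12), so L{∫₀ᵗ 10·e^(12τ) dτ} = 10/(s(s-12))

Final answer: 10/(s(s-12))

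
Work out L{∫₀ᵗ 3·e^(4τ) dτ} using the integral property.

L{∫₀ᵗ f(τ)dτ} = F(s)/s with F(s) = 3/(s-4), so L{∫₀ᵗ 3·e^(4τ) dτ} = 3/(s(s-4))

Final answer: 3/(s(s-4))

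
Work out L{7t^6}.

L{t^n} = n!/s^(n+1). So L{7t^6} = 7·6!/s^7 = 5040/s^7

Final answer: 5040/s^7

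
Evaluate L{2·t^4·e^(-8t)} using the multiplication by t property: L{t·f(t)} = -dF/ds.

Using L{t^n·e^(at)} = n!/(s-a)^(n+1), L{t^4·e^(-8t)} = 24/(s+8)^5, so L{2·t^4·e^(-8t)} = 2·24/(s+8)^5 = 48/(s+8)^5

Final answer: 48/(s+8)^5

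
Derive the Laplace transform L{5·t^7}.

L{t^n} = n!/s^(n+1), so L{t^7} = 5040/s^8. Then L{5·t^7} = 5·5040/s^8 = 25200/s^8

Final answer: 25200/s^8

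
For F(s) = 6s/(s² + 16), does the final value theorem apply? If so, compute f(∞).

The final value theorem requires all poles of sF(s) in the left half-plane. sF(s) = 6s²/(s² + 16) has poles at s = ±4i (imaginary axis). Theorem does NOT apply (oscillatory system).

Final answer: Not applicable (oscillatory)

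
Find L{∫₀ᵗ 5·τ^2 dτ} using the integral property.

L{∫₀ᵗ f(τ)dτ} = F(s)/s with f(t) = 5t^2. F(s) = 10/s^3, so L{∫₀ᵗ 5·τ^2 dτ} = (10/s^3)/s = 10/s^4. (Check: ∫₀ᵗ 5·τ^2 dτ = 5t^3/3.)

Final answer: 10/s^4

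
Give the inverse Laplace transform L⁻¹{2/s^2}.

L⁻¹{n!/s^(n+1)} = t^n with n=1. So L⁻¹{1/s^2} = t, and L⁻¹{2/s^2} = (2/1)·t = 2·t

Final answer: 2·t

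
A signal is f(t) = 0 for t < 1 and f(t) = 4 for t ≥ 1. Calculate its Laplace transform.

f(t) = 4·u(t-1). L{u(t-1)} = e^(-s)/s, so L{f(t)} = 4·e^(-s)/s

Final answer: 4·e^(-s)/s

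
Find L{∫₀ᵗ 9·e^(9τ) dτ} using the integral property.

L{∫₀ᵗ f(τ)dτ} = F(s)/s with F(s) = 9/(s-9), so L{∫₀ᵗ 9·e^(9τ) dτ} = 9/(s(s-9))

Final answer: 9/(s(s-9))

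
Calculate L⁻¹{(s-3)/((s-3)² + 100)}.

Using frequency shift: L⁻¹{(s-a)/((s-a)² + b²)} = e^(at)cos(bt). Here a=3, b=10

Final answer: e^(3t)·cos(10t)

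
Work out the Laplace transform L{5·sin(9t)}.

L{sin(ωt)} = ω/(s² + ω²), so L{sin(9t)} = 9/(s² + 81). Then L{5·sin(9t)} = 5·9/(s² + 81) = 45/(s² + 81)

Final answer: 45/(s² + 81)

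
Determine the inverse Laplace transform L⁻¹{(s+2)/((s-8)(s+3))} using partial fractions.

Using partial fractions, f(t) = (10e^(8t) + e^(-3t))/11

Final answer: (10e^(8t) + e^(-3t))/11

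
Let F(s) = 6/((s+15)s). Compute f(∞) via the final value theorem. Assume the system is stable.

f(∞) = lim_{s→0} sF(s) = lim_{s→0} 6/(s+15) = 2/5

Final answer: 2/5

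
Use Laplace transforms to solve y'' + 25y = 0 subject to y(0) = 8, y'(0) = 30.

L{y''} + 25L{y} = 0. s²Y - 8s - 30 + 25Y = 0. Y(s² + 25) = 8s + 30. Y = (8s + 30)/(s² + 25). Inverting: y(t) = 8cos(5t) + 6sin(5t)

Final answer: y(t) = 8cos(5t) + 6sin(5t)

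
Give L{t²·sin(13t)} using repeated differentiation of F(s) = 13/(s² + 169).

F(s) = 13/(s² + 169). F'(s) = -26s/(s² + 169)². F''(s) = -26(169 - 3s²)/(s² + 169)³ = (78s² - 4394)/(s² + 169)³. So L{t²·sin(13t)} = (-1)² F''(s) = (78s² - 4394)/(s² + 169)³

Final answer: (78s² - 4394)/(s² + 169)³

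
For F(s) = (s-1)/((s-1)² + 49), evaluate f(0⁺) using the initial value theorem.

f(0⁺) = lim_{s→∞} sF(s) = lim_{s→∞} s(s-1)/((s-1)² + 49) = 1

Final answer: 1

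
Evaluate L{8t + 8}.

L{8t + 8} = 8·L{t} + 8·L{1} = 8/s² + 8/s

Final answer: 8/s² + 8/s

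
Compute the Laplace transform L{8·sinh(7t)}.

L{sinh(ωt)} = ω/(s² - ω²), so L{sinh(7t)} = 7/(s² - 49). Then L{8·sinh(7t)} = 8·7/(s² - 49) = 56/(s² - 49)

Final answer: 56/(s² - 49)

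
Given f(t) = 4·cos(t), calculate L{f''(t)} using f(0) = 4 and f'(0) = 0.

F(s) = 4s/(s² + 1). L{f''(t)} = s²F(s) - sf(0) - f'(0) = 4s³/(s² + 1) - 4s = (4s³ - 4s(s² + 1))/(s² + 1) = -4s/(s² + 1)

Final answer: -4s/(s² + 1)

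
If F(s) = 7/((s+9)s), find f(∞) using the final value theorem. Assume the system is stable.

f(∞) = lim_{s→0} sF(s) = lim_{s→0} 7/(s+9) = 7/9

Final answer: 7/9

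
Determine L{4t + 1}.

L{4t + 1} = 4·L{t} + L{1} = 4/s² + 1/s

Final answer: 4/s² + 1/s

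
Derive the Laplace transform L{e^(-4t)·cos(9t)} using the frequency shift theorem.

Frequency shift: L{e^(at)f(t)} = F(s-a). L{e^(-4t)·cos(9t)} = (s+4)/((s+4)² + 81)

Final answer: (s+4)/((s+4)² + 81)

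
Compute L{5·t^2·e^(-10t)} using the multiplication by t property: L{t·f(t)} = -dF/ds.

Using L{t^n·e^(at)} = n!/(s-a)^(n+1), L{t^2·e^(-10t)} = 2/(s+10)^3, so L{5·t^2·e^(-10t)} = 5·2/(s+10)^3 = 10/(s+10)^3

Final answer: 10/(s+10)^3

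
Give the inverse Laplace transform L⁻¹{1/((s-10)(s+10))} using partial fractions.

Decompose: A/(s-10) + B/(s+10). A = 1/20, B = -1/20. f(t) = (e^(10t) - e^(-10t))/20

Final answer: (e^(10t) - e^(-10t))/20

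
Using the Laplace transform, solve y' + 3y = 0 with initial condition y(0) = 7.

L{y'} + 3L{y} = 0. sY - 7 + 3Y = 0. Y(s+3) = 7. Y = 7/(s+3)

Final answer: y(t) = 7e^(-3t)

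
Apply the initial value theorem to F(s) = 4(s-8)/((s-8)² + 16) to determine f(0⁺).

f(0⁺) = lim_{s→∞} sF(s) = lim_{s→∞} 4s(s-8)/((s-8)² + 16) = 4

Final answer: 4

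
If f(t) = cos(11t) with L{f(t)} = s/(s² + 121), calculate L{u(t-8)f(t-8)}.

Time shift theorem: L{u(t-a)f(t-a)} = e^(-as)F(s). Here a=8, F(s) = s/(s² + 121), so L{u(t-8)f(t-8)} = e^(-8s)·s/(s² + 121)

Final answer: e^(-8s)·s/(s² + 121)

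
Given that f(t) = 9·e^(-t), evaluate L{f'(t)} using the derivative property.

f(0) = 9, F(s) = 9/(s+1). L{f'(t)} = s·F(s) - f(0) = 9s/(s+1) - 9 = (9s - 9(s+1))/(s+1) = -9/(s+1)

Final answer: -9/(s+1)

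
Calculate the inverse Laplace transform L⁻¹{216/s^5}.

L⁻¹{n!/s^(n+1)} = t^n with n=4. So L⁻¹{24/s^5} = t^4, and L⁻¹{216/s^5} = (216/24)·t^4 = 9·t^4

Final answer: 9·t^4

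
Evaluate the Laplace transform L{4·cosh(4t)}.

L{cosh(ωt)} = s/(s² - ω²), so L{cosh(4t)} = s/(s² - 16). Then L{4·cosh(4t)} = 4·s/(s² - 16) = 4s/(s² - 16)

Final answer: 4s/(s² - 16)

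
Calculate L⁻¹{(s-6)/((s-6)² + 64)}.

Using frequency shift: L⁻¹{(s-a)/((s-a)² + b²)} = e^(at)cos(bt). Here a=6, b=8

Final answer: e^(6t)·cos(8t)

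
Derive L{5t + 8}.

L{5t + 8} = 5·L{t} + 8·L{1} = 5/s² + 8/s

Final answer: 5/s² + 8/s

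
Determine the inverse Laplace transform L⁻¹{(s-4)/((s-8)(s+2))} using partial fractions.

Using partial fractions, f(t) = (4e^(8t) + 6e^(-2t))/10

Final answer: (4e^(8t) + 6e^(-2t))/10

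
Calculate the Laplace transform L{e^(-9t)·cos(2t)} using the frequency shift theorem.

Frequency shift: L{e^(at)f(t)} = F(s-a). L{e^(-9t)·cos(2t)} = (s+9)/((s+9)² + 4)

Final answer: (s+9)/((s+9)² + 4)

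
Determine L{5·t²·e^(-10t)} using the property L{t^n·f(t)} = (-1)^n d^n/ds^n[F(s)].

L{e^(-10t)} = 1/(s+10). d/ds[1/(s+10)] = -1/(s+10)². d²/ds²[1/(s+10)] = 2/(s+10)³. So L{t²·e^(-10t)} = (-1)² · 2/(s+10)³ = 2/(s+10)³. Then L{5·t²·e^(-10t)} = 5·2/(s+10)³ = 10/(s+10)³

Final answer: 10/(s+10)³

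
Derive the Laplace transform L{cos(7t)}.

L{cos(ωt)} = s/(s² + ω²), so L{cos(7t)} = s/(s² + 49)

Final answer: s/(s² + 49)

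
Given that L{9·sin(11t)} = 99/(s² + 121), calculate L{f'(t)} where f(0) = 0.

L{f'(t)} = s·F(s) - f(0) = s·99/(s² + 121) - 0 = 99s/(s² + 121)

Final answer: 99s/(s² + 121)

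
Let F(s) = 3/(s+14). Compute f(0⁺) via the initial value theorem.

f(0⁺) = lim_{s→∞} s·3/(s+14) = lim_{s→∞} 3s/(s+14) = 3

Final answer: 3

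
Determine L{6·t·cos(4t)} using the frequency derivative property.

L{cos(4t)} = s/(s² + 16). Derivative: d/ds[s/(s² + 16)] = [(s² + 16) - s·2s]/(s² + 16)² = (16 - s²)/(s² + 16)². So L{t·cos(4t)} = -F'(s) = (s² - 16)/(s² + 16)². Then L{6·t·cos(4t)} = 6·(s² - 16)/(s² + 16)²

Final answer: 6·(s² - 16)/(s² + 16)²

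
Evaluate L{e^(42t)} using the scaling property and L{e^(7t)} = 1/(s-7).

Using L{f(at)} = (1/a)F(s/a) with a=6 and f(t) = e^(7t): L{e^(42t)} = (1/6) · 1/((s/6)-7) = (1/6) · 6/(s-42) = 1/(s-42)

Final answer: 1/(s-42)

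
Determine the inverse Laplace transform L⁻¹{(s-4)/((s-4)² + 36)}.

Using frequency shift, L⁻¹{(s-4)/((s-4)² + 36)} = e^(4t)·cos(6t)

Final answer: e^(4t)·cos(6t)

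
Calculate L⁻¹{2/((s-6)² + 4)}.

Form: b/((s-a)² + b²) → e^(at)sin(bt). With a=6, b=2

Final answer: e^(6t)·sin(2t)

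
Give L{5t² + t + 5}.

L{5t² + t + 5} = 5·2/s³ + 1/s² + 5/s = 10/s³ + 1/s² + 5/s

Final answer: 10/s³ + 1/s² + 5/s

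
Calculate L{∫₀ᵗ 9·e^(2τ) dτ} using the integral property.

L{∫₀ᵗ f(τ)dτ} = F(s)/s with F(s) = 9/(s-2), so L{∫₀ᵗ 9·e^(2τ) dτ} = 9/(s(s-2))

Final answer: 9/(s(s-2))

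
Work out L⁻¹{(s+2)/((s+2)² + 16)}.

Using frequency shift: L⁻¹{(s-a)/((s-a)² + b²)} = e^(at)cos(bt). Here a=-2, b=4

Final answer: e^(-2t)·cos(4t)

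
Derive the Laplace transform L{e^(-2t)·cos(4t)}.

L{e^(at)·cos(ωt)} = (s-a)/((s-a)² + ω²), so L{e^(-2t)·cos(4t)} = (s+2)/((s+2)² + 16)

Final answer: (s+2)/((s+2)² + 16)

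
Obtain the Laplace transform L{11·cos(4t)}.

L{cos(ωt)} = s/(s² + ω²), so L{cos(4t)} = s/(s² + 16). Then L{11·cos(4t)} = 11·s/(s² + 16) = 11s/(s² + 16)

Final answer: 11s/(s² + 16)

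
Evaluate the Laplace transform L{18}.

L{18} = 18 · L{1} = 18/s

Final answer: 18/s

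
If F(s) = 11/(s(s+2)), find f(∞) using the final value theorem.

f(∞) = lim_{s→0} s·11/(s(s+2)) = lim_{s→0} 11/(s+2) = 11/2 = 11/2

Final answer: 11/2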